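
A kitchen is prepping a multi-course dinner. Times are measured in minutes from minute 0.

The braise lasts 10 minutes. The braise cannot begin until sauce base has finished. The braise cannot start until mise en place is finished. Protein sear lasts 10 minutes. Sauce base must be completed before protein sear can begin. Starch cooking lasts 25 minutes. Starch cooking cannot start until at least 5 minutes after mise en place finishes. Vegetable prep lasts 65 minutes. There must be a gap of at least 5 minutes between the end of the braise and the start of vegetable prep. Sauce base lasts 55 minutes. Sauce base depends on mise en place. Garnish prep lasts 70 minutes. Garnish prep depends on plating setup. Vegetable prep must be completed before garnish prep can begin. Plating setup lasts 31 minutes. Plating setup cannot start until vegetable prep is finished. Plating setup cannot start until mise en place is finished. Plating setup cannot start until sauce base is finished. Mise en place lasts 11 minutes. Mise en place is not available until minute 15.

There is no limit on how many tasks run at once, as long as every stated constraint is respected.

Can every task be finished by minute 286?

Mise en place waits on its own release at minute 15, so it starts at minute 15 and finishes at 15 + 11 = minute 26.
After mise en place (finishes minute 26, plus 5-minute gap → minute 31), starch cooking can start at minute 31 and finishes at minute 56.
After mise en place (finishes minute 26), sauce base can start at minute 26 and finishes at minute 81.
After sauce base (finishes minute 81), protein sear can start at minute 81 and finishes at minute 91.
For the braise: sauce base (finishes minute 81); mise en place (finishes minute 26). Taking the maximum gives a start of minute 81, and it finishes at 81 + 10 = minute 91.
After the braise (finishes minute 91, plus 5-minute gap → minute 96), vegetable prep can start at minute 96 and finishes at minute 161.
Plating setup has to wait for vegetable prep (finishes minute 161); mise en place (finishes minute 26); sauce base (finishes minute 81). The latest of these is minute 161, so plating setup runs minute 161 to 161 + 31 = minute 192.
Garnish prep needs all of plating setup (finishes minute 192); vegetable prep (finishes minute 161). That puts its earliest start at minute 192; it finishes at 192 + 70 = minute 262.
Every task is finished by minute 262, which is no later than the deadline of 286, so the schedule is feasible.

Yes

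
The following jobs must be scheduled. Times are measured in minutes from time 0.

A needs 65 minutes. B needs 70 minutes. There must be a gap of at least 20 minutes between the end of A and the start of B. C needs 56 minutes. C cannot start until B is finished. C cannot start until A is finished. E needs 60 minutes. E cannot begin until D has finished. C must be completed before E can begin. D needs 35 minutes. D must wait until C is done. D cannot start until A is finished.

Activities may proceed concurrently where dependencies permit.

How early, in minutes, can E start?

246

Nothing blocks A, so it runs from minute 0 to minute 65.
B cannot begin until A (finishes minute 65, plus 20-minute gap → minute 85). It runs from minute 85 to 85 + 70 = minute 155.
For C: B (finishes minute 155); A (finishes minute 65). Taking the maximum gives a start of minute 155, and it finishes at 155 + 56 = minute 211.
D has to wait for C (finishes minute 211); A (finishes minute 65). The latest of these is minute 211, so D runs minute 211 to 211 + 35 = minute 246.
E waits on D (finishes minute 246); C (finishes minute 211). The latest of these is minute 246, which is the earliest E can start.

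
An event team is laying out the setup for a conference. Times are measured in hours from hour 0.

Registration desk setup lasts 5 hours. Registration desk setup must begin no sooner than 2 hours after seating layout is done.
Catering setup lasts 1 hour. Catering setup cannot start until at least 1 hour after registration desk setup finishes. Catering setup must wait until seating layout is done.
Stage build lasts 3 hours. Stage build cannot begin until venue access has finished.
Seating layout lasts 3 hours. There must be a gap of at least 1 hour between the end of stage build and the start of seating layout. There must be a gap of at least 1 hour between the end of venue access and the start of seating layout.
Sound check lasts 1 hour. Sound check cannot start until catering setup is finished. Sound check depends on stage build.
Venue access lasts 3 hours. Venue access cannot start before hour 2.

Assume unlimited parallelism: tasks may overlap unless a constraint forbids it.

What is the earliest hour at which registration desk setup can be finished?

19

Venue access waits on its own release at hour 2, so it starts at hour 2 and finishes at 2 + 3 = hour 5.
Stage build waits on venue access (finishes hour 5), so it starts at hour 5 and finishes at 5 + 3 = hour 8.
For seating layout: stage build (finishes hour 8, plus 1-hour gap → hour 9); venue access (finishes hour 5, plus 1-hour gap → hour 6). Taking the maximum gives a start of hour 9, and it finishes at 9 + 3 = hour 12.
Registration desk setup waits on seating layout (finishes hour 12, plus 2-hour gap → hour 14), so it starts at hour 14 and finishes at 14 + 5 = hour 19.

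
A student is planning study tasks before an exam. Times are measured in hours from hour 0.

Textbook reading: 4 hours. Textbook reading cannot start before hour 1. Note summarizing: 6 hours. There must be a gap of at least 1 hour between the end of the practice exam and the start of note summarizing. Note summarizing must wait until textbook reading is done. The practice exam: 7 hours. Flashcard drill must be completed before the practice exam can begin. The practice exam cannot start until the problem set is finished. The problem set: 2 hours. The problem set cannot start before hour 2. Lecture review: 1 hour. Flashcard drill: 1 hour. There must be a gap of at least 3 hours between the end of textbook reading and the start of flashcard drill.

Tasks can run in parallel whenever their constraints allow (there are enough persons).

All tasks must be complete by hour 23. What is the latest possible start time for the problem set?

7

To finish by hour 23, note summarizing (duration 6) must start no later than hour 17.
Since note summarizing (must start by hour 17, minus 1-hour gap → hour 16) depends on it, the practice exam must finish by hour 16. Backing off its 7-hour duration gives a latest start of hour 9.
The problem set must finish before the practice exam (must start by hour 9). With a 2-hour duration, the problem set must start by 9 − 2 = hour 7.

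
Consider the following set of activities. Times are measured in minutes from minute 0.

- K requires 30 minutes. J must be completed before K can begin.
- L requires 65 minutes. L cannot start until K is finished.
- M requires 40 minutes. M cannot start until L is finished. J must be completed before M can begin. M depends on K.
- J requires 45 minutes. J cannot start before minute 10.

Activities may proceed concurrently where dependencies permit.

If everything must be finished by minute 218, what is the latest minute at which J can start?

38

To finish by minute 218, M (duration 40) must start no later than minute 178.
L feeds into M (must start by minute 178); so L must finish by minute 178 and therefore start by minute 113.
K feeds L (must start by minute 113); M (must start by minute 178). Taking the minimum, K must finish by minute 113 and start by 113 − 30 = minute 83.
J must finish in time for K (must start by minute 83); M (must start by minute 178). The tightest is minute 83, so J must start by 83 − 45 = minute 38.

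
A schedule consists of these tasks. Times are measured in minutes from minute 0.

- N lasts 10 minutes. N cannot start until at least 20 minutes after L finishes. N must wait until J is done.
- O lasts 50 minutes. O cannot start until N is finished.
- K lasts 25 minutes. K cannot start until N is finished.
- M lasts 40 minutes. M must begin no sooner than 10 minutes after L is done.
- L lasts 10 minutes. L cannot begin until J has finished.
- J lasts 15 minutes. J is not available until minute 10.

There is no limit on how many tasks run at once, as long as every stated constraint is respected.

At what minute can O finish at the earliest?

115

J cannot begin until its own release at minute 10. It runs from minute 10 to 10 + 15 = minute 25.
L waits on J (finishes minute 25), so it starts at minute 25 and finishes at 25 + 10 = minute 35.
N needs all of L (finishes minute 35, plus 20-minute gap → minute 55); J (finishes minute 25). That puts its earliest start at minute 55; it finishes at 55 + 10 = minute 65.
O waits on N (finishes minute 65), so it starts at minute 65 and finishes at 65 + 50 = minute 115.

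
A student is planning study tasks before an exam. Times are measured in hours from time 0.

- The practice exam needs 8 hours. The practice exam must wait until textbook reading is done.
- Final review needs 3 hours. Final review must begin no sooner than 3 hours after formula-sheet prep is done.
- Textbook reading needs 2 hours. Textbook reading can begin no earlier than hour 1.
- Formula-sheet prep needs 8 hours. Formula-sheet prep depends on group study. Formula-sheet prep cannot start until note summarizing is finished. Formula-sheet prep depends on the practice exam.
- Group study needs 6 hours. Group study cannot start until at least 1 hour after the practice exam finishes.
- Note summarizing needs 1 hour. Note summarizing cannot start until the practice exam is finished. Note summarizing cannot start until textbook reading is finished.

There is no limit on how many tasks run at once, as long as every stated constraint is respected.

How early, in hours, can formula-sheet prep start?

Textbook reading waits on its own release at hour 1, so it starts at hour 1 and finishes at 1 + 2 = hour 3.
The practice exam waits on textbook reading (finishes hour 3), so it starts at hour 3 and finishes at 3 + 8 = hour 11.
For note summarizing: the practice exam (finishes hour 11); textbook reading (finishes hour 3). Taking the maximum gives a start of hour 11, and it finishes at 11 + 1 = hour 12.
Group study cannot begin until the practice exam (finishes hour 11, plus 1-hour gap → hour 12). It runs from hour 12 to 12 + 6 = hour 18.
Formula-sheet prep waits on group study (finishes hour 18); note summarizing (finishes hour 12); the practice exam (finishes hour 11). The latest of these is hour 18, which is the earliest formula-sheet prep can start.

18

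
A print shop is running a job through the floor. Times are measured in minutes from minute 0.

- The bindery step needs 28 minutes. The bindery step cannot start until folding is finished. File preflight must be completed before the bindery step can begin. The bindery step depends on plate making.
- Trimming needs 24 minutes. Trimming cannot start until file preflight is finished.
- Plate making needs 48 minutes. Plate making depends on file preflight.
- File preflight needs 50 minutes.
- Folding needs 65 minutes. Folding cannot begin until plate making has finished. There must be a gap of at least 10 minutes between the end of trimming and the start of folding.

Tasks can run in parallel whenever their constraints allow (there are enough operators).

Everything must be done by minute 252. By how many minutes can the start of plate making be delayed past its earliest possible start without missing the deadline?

61

Nothing blocks file preflight, so it runs from minute 0 to minute 50.
Plate making waits on file preflight (finishes minute 50), so it starts at minute 50 and finishes at 50 + 48 = minute 98.

Working backward from the deadline:
The bindery step must finish by minute 252; it takes 28 minutes, so it must start by 252 − 28 = minute 224.
Since the bindery step (must start by minute 224) depends on it, folding must finish by minute 224. Backing off its 65-minute duration gives a latest start of minute 159.
For plate making: folding (must start by minute 159); the bindery step (must start by minute 224). The most restrictive is minute 159; with a 48-minute duration, plate making must start by minute 111.
So plate making can start as early as minute 50 and as late as minute 111, giving 111 − 50 = 61 minutes of slack.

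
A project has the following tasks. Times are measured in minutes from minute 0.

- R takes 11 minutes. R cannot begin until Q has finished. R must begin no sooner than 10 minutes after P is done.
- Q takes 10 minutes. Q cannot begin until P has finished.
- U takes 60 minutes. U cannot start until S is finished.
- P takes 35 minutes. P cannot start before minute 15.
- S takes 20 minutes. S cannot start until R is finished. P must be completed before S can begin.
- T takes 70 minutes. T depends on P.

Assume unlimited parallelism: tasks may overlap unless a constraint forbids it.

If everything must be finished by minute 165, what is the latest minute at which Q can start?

64

U must finish by minute 165; it takes 60 minutes, so it must start by 165 − 60 = minute 105.
Since U (must start by minute 105) depends on it, S must finish by minute 105. Backing off its 20-minute duration gives a latest start of minute 85.
R has to be done before S (must start by minute 85). That means finishing by minute 85, i.e. starting by 85 − 11 = minute 74.
Since R (must start by minute 74) depends on it, Q must finish by minute 74. Backing off its 10-minute duration gives a latest start of minute 64.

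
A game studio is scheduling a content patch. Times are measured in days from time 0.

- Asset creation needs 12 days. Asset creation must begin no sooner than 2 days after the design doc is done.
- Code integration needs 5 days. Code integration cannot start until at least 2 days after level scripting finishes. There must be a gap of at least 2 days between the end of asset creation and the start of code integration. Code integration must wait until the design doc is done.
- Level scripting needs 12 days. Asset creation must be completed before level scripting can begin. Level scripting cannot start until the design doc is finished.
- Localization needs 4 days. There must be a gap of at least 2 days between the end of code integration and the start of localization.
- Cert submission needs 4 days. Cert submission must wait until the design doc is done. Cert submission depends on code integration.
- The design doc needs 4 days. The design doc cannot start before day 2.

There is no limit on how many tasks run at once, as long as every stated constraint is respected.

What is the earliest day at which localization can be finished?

The design doc cannot begin until its own release at day 2. It runs from day 2 to 2 + 4 = day 6.
After the design doc (finishes day 6, plus 2-day gap → day 8), asset creation can start at day 8 and finishes at day 20.
For level scripting: asset creation (finishes day 20); the design doc (finishes day 6). Taking the maximum gives a start of day 20, and it finishes at 20 + 12 = day 32.
Code integration cannot start until level scripting (finishes day 32, plus 2-day gap → day 34); asset creation (finishes day 20, plus 2-day gap → day 22); the design doc (finishes day 6). The controlling bound is day 34, so code integration finishes at 34 + 5 = day 39.
Localization waits on code integration (finishes day 39, plus 2-day gap → day 41), so it starts at day 41 and finishes at 41 + 4 = day 45.

45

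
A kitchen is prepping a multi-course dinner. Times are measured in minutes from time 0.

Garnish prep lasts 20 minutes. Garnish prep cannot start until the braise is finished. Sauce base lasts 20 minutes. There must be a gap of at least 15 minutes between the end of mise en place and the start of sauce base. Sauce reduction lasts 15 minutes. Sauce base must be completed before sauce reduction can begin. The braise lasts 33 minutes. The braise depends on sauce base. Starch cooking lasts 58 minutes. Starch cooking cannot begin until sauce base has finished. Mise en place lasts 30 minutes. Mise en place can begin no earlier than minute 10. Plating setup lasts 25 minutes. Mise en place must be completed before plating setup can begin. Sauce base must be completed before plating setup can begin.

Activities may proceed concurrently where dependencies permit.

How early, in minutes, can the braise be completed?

108

Mise en place waits on its own release at minute 10, so it starts at minute 10 and finishes at 10 + 30 = minute 40.
Sauce base cannot begin until mise en place (finishes minute 40, plus 15-minute gap → minute 55). It runs from minute 55 to 55 + 20 = minute 75.
The braise cannot begin until sauce base (finishes minute 75). It runs from minute 75 to 75 + 33 = minute 108.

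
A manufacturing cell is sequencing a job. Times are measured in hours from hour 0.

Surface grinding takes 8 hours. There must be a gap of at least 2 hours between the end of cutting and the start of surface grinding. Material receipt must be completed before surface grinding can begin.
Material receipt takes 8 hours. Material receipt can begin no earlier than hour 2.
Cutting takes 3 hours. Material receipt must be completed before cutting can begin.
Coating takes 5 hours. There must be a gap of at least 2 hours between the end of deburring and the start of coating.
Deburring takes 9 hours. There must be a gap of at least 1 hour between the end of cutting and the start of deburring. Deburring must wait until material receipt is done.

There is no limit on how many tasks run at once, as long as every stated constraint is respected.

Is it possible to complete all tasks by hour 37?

Yes

Material receipt cannot begin until its own release at hour 2. It runs from hour 2 to 2 + 8 = hour 10.
Cutting waits on material receipt (finishes hour 10), so it starts at hour 10 and finishes at 10 + 3 = hour 13.
Surface grinding has to wait for cutting (finishes hour 13, plus 2-hour gap → hour 15); material receipt (finishes hour 10). The latest of these is hour 15, so surface grinding runs hour 15 to 15 + 8 = hour 23.
Deburring cannot start until cutting (finishes hour 13, plus 1-hour gap → hour 14); material receipt (finishes hour 10). The controlling bound is hour 14, so deburring finishes at 14 + 9 = hour 23.
Coating cannot begin until deburring (finishes hour 23, plus 2-hour gap → hour 25). It runs from hour 25 to 25 + 5 = hour 30.
Every task is finished by hour 30, which is no later than the deadline of 37, so the schedule is feasible.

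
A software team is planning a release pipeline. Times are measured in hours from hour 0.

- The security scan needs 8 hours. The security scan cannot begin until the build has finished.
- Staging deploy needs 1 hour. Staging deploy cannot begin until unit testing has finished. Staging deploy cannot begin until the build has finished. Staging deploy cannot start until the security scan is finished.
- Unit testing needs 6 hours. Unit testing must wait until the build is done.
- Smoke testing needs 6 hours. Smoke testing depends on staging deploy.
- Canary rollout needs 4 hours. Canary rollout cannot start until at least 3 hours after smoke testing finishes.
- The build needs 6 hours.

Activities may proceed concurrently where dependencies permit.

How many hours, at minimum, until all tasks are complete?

28

The build can start immediately at hour 0; it finishes at hour 6.
The security scan cannot begin until the build (finishes hour 6). It runs from hour 6 to 6 + 8 = hour 14.
Unit testing cannot begin until the build (finishes hour 6). It runs from hour 6 to 6 + 6 = hour 12.
Staging deploy needs all of unit testing (finishes hour 12); the build (finishes hour 6); the security scan (finishes hour 14). That puts its earliest start at hour 14; it finishes at 14 + 1 = hour 15.
After staging deploy (finishes hour 15), smoke testing can start at hour 15 and finishes at hour 21.
After smoke testing (finishes hour 21, plus 3-hour gap → hour 24), canary rollout can start at hour 24 and finishes at hour 28.
All tasks are finished once the last one completes. Finish times: The build at 6, Unit testing at 12, The security scan at 14, Staging deploy at 15, Smoke testing at 21, Canary rollout at 28. The latest is hour 28.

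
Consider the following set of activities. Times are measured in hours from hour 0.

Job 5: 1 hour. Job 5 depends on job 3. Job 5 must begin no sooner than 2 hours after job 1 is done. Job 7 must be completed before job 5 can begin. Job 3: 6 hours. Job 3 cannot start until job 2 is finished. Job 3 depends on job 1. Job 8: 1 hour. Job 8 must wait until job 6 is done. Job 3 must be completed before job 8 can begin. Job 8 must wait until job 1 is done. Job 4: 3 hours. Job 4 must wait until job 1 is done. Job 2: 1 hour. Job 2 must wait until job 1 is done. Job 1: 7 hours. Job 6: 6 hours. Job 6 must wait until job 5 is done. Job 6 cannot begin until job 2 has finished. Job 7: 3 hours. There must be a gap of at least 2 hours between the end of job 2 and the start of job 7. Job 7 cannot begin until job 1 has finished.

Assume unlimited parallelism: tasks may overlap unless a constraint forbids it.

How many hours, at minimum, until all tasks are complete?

Job 1 has no prerequisites, so it starts at hour 0 and finishes at hour 7.
Job 4 cannot begin until job 1 (finishes hour 7). It runs from hour 7 to 7 + 3 = hour 10.
Job 2 cannot begin until job 1 (finishes hour 7). It runs from hour 7 to 7 + 1 = hour 8.
Job 7 has to wait for job 2 (finishes hour 8, plus 2-hour gap → hour 10); job 1 (finishes hour 7). The latest of these is hour 10, so job 7 runs hour 10 to 10 + 3 = hour 13.
For job 3: job 2 (finishes hour 8); job 1 (finishes hour 7). Taking the maximum gives a start of hour 8, and it finishes at 8 + 6 = hour 14.
Job 5 cannot start until job 3 (finishes hour 14); job 1 (finishes hour 7, plus 2-hour gap → hour 9); job 7 (finishes hour 13). The controlling bound is hour 14, so job 5 finishes at 14 + 1 = hour 15.
Job 6 cannot start until job 5 (finishes hour 15); job 2 (finishes hour 8). The controlling bound is hour 15, so job 6 finishes at 15 + 6 = hour 21.
Job 8 has to wait for job 6 (finishes hour 21); job 3 (finishes hour 14); job 1 (finishes hour 7). The latest of these is hour 21, so job 8 runs hour 21 to 21 + 1 = hour 22.
All tasks are finished once the last one completes. Finish times: Job 1 at 7, Job 2 at 8, Job 3 at 14, Job 4 at 10, Job 5 at 15, Job 6 at 21, Job 7 at 13, Job 8 at 22. The latest is hour 22.

22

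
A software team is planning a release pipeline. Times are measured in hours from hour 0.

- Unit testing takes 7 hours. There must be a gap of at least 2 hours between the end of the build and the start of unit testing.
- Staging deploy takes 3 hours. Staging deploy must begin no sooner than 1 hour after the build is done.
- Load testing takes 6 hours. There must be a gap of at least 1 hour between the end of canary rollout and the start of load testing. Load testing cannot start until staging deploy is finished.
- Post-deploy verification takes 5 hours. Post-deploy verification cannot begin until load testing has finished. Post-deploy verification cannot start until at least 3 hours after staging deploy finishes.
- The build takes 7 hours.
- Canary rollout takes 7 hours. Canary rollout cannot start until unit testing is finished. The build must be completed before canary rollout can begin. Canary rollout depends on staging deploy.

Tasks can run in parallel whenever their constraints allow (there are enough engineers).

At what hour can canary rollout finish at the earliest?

23

The build has no prerequisites, so it starts at hour 0 and finishes at hour 7.
Staging deploy cannot begin until the build (finishes hour 7, plus 1-hour gap → hour 8). It runs from hour 8 to 8 + 3 = hour 11.
Unit testing cannot begin until the build (finishes hour 7, plus 2-hour gap → hour 9). It runs from hour 9 to 9 + 7 = hour 16.
Canary rollout cannot start until unit testing (finishes hour 16); the build (finishes hour 7); staging deploy (finishes hour 11). The controlling bound is hour 16, so canary rollout finishes at 16 + 7 = hour 23.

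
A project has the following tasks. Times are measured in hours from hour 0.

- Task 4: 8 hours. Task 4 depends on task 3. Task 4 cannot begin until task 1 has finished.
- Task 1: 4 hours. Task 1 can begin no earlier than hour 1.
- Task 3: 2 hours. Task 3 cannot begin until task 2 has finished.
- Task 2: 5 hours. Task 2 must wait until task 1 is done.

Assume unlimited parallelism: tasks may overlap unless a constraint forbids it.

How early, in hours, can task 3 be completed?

After its own release at hour 1, task 1 can start at hour 1 and finishes at hour 5.
Task 2 cannot begin until task 1 (finishes hour 5). It runs from hour 5 to 5 + 5 = hour 10.
After task 2 (finishes hour 10), task 3 can start at hour 10 and finishes at hour 12.

12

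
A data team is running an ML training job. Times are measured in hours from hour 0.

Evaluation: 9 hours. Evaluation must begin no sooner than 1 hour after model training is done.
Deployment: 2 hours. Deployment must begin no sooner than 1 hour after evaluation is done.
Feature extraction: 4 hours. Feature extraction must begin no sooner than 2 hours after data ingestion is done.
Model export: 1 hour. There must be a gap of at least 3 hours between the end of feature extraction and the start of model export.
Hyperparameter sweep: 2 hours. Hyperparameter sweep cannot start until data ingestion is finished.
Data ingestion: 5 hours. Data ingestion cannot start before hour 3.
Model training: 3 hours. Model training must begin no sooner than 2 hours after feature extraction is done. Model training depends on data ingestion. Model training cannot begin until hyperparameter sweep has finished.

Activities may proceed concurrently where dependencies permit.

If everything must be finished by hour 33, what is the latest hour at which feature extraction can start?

Nothing follows deployment; the deadline of hour 33 is its only limit. It must start by 33 − 2 = hour 31.
Evaluation must finish before deployment (must start by hour 31, minus 1-hour gap → hour 30). With a 9-hour duration, evaluation must start by 30 − 9 = hour 21.
Model training must finish before evaluation (must start by hour 21, minus 1-hour gap → hour 20). With a 3-hour duration, model training must start by 20 − 3 = hour 17.
Model export has no dependents, so it just needs to finish by hour 33. Starting by 33 − 1 = hour 32 achieves that.
For feature extraction: model training (must start by hour 17, minus 2-hour gap → hour 15); model export (must start by hour 32, minus 3-hour gap → hour 29). The most restrictive is hour 15; with a 4-hour duration, feature extraction must start by hour 11.

11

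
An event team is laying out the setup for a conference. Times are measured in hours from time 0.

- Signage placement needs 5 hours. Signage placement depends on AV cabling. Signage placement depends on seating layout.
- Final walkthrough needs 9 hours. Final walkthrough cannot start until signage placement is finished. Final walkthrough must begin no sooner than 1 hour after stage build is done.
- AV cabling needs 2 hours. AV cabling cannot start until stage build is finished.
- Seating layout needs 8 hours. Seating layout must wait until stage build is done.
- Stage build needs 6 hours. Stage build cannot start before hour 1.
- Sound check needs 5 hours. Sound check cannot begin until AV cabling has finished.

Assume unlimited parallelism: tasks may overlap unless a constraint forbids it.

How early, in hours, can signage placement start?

15

Stage build waits on its own release at hour 1, so it starts at hour 1 and finishes at 1 + 6 = hour 7.
Seating layout waits on stage build (finishes hour 7), so it starts at hour 7 and finishes at 7 + 8 = hour 15.
After stage build (finishes hour 7), AV cabling can start at hour 7 and finishes at hour 9.
Signage placement waits on AV cabling (finishes hour 9); seating layout (finishes hour 15). The latest of these is hour 15, which is the earliest signage placement can start.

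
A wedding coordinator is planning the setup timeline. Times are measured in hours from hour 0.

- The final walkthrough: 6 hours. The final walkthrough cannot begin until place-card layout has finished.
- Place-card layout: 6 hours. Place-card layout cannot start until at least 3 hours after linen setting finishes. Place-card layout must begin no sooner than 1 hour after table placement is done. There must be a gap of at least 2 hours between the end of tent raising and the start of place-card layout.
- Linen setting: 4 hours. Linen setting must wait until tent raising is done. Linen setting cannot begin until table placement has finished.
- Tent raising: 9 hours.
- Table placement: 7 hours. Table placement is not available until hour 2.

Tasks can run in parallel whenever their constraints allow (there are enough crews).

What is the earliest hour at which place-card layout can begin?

16

After its own release at hour 2, table placement can start at hour 2 and finishes at hour 9.
Tent raising has no prerequisites, so it starts at hour 0 and finishes at hour 9.
Linen setting cannot start until tent raising (finishes hour 9); table placement (finishes hour 9). The controlling bound is hour 9, so linen setting finishes at 9 + 4 = hour 13.
Place-card layout waits on linen setting (finishes hour 13, plus 3-hour gap → hour 16); table placement (finishes hour 9, plus 1-hour gap → hour 10); tent raising (finishes hour 9, plus 2-hour gap → hour 11). The latest of these is hour 16, which is the earliest place-card layout can start.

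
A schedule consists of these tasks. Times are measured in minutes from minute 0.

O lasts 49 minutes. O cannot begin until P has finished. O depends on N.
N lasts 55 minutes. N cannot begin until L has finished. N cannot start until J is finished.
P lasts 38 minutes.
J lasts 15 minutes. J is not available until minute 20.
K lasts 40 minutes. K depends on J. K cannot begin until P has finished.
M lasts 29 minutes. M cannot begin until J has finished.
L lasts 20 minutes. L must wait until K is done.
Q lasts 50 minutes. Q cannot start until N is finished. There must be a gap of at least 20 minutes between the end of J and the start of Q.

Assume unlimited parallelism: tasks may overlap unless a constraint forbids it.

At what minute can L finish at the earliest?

Nothing blocks P, so it runs from minute 0 to minute 38.
J cannot begin until its own release at minute 20. It runs from minute 20 to 20 + 15 = minute 35.
For K: J (finishes minute 35); P (finishes minute 38). Taking the maximum gives a start of minute 38, and it finishes at 38 + 40 = minute 78.
L cannot begin until K (finishes minute 78). It runs from minute 78 to 78 + 20 = minute 98.

98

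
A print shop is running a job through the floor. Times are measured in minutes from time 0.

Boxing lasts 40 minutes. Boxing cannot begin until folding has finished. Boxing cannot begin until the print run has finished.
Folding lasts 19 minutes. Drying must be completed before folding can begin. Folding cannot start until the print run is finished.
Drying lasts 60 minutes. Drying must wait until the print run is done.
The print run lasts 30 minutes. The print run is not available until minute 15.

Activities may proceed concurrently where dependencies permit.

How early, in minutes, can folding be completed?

124

After its own release at minute 15, the print run can start at minute 15 and finishes at minute 45.
After the print run (finishes minute 45), drying can start at minute 45 and finishes at minute 105.
For folding: drying (finishes minute 105); the print run (finishes minute 45). Taking the maximum gives a start of minute 105, and it finishes at 105 + 19 = minute 124.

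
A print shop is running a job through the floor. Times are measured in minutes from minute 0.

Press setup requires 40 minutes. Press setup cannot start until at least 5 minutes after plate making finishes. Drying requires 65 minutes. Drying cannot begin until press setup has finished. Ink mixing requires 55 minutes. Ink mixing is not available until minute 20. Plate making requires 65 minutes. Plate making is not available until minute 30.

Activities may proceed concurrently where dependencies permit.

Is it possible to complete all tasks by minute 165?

After its own release at minute 20, ink mixing can start at minute 20 and finishes at minute 75.
After its own release at minute 30, plate making can start at minute 30 and finishes at minute 95.
After plate making (finishes minute 95, plus 5-minute gap → minute 100), press setup can start at minute 100 and finishes at minute 140.
Drying waits on press setup (finishes minute 140), so it starts at minute 140 and finishes at 140 + 65 = minute 205.
The earliest everything can be done is minute 205, which is after the deadline of 165, so it is not possible.

No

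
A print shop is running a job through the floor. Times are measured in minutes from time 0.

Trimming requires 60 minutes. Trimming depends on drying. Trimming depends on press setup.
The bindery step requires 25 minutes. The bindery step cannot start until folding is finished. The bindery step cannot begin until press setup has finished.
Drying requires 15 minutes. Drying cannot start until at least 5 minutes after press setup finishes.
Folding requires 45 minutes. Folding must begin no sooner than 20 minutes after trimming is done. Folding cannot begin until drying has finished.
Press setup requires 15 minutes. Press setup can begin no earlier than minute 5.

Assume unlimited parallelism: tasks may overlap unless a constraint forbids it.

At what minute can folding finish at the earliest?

165

After its own release at minute 5, press setup can start at minute 5 and finishes at minute 20.
After press setup (finishes minute 20, plus 5-minute gap → minute 25), drying can start at minute 25 and finishes at minute 40.
For trimming: drying (finishes minute 40); press setup (finishes minute 20). Taking the maximum gives a start of minute 40, and it finishes at 40 + 60 = minute 100.
Folding has to wait for trimming (finishes minute 100, plus 20-minute gap → minute 120); drying (finishes minute 40). The latest of these is minute 120, so folding runs minute 120 to 120 + 45 = minute 165.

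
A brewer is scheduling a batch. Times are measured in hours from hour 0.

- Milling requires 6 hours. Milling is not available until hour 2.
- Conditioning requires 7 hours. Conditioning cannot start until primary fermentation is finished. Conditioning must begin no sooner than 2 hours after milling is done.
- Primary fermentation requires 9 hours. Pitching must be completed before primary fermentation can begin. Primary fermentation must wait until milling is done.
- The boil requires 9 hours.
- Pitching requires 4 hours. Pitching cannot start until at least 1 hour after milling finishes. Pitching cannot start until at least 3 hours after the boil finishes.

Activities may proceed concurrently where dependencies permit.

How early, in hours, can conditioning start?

The boil can start immediately at hour 0; it finishes at hour 9.
Milling waits on its own release at hour 2, so it starts at hour 2 and finishes at 2 + 6 = hour 8.
For pitching: milling (finishes hour 8, plus 1-hour gap → hour 9); the boil (finishes hour 9, plus 3-hour gap → hour 12). Taking the maximum gives a start of hour 12, and it finishes at 12 + 4 = hour 16.
Primary fermentation needs all of pitching (finishes hour 16); milling (finishes hour 8). That puts its earliest start at hour 16; it finishes at 16 + 9 = hour 25.
Conditioning waits on primary fermentation (finishes hour 25); milling (finishes hour 8, plus 2-hour gap → hour 10). The latest of these is hour 25, which is the earliest conditioning can start.

25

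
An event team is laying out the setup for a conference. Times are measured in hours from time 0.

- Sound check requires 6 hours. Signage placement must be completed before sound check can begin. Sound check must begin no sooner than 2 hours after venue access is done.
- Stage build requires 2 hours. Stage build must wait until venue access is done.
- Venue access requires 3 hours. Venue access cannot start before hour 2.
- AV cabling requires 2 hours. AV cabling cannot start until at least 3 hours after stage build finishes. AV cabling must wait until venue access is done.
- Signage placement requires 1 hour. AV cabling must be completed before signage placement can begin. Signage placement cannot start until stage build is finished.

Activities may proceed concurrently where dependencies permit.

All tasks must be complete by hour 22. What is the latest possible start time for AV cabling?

13

Nothing follows sound check; the deadline of hour 22 is its only limit. It must start by 22 − 6 = hour 16.
Signage placement feeds into sound check (must start by hour 16); so signage placement must finish by hour 16 and therefore start by hour 15.
AV cabling feeds into signage placement (must start by hour 15); so AV cabling must finish by hour 15 and therefore start by hour 13.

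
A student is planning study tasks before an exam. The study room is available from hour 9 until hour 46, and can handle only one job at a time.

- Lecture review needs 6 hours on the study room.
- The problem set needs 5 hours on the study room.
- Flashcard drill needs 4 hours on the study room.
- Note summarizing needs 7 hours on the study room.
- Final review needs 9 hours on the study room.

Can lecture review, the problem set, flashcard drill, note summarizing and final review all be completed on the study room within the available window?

The study room window is 46 − 9 = 37 hours.
Running back to back, the jobs need 6 + 5 + 4 + 7 + 9 = 31 hours on the study room.
Since 31 ≤ 37, they fit within the window.

Yes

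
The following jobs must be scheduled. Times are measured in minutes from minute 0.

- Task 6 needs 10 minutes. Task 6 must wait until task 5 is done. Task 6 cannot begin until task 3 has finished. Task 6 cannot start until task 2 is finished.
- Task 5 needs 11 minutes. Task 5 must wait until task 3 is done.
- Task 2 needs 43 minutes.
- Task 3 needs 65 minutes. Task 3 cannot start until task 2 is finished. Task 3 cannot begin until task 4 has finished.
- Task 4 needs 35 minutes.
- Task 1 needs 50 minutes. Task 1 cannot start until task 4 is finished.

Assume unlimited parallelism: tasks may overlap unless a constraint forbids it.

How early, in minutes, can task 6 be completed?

129

Task 4 can start immediately at minute 0; it finishes at minute 35.
Nothing blocks task 2, so it runs from minute 0 to minute 43.
For task 3: task 2 (finishes minute 43); task 4 (finishes minute 35). Taking the maximum gives a start of minute 43, and it finishes at 43 + 65 = minute 108.
After task 3 (finishes minute 108), task 5 can start at minute 108 and finishes at minute 119.
Task 6 cannot start until task 5 (finishes minute 119); task 3 (finishes minute 108); task 2 (finishes minute 43). The controlling bound is minute 119, so task 6 finishes at 119 + 10 = minute 129.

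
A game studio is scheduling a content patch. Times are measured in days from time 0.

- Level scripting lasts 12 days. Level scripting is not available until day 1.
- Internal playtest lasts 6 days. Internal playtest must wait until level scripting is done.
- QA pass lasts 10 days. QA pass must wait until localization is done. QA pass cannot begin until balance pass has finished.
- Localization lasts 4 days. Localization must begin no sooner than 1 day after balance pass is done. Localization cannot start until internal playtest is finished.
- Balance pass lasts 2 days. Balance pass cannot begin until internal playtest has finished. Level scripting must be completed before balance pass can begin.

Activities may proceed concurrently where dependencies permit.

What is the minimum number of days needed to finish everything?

After its own release at day 1, level scripting can start at day 1 and finishes at day 13.
Internal playtest waits on level scripting (finishes day 13), so it starts at day 13 and finishes at 13 + 6 = day 19.
Balance pass cannot start until internal playtest (finishes day 19); level scripting (finishes day 13). The controlling bound is day 19, so balance pass finishes at 19 + 2 = day 21.
Localization needs all of balance pass (finishes day 21, plus 1-day gap → day 22); internal playtest (finishes day 19). That puts its earliest start at day 22; it finishes at 22 + 4 = day 26.
QA pass has to wait for localization (finishes day 26); balance pass (finishes day 21). The latest of these is day 26, so QA pass runs day 26 to 26 + 10 = day 36.
All tasks are finished once the last one completes. Finish times: Level scripting at 13, Internal playtest at 19, Balance pass at 21, Localization at 26, QA pass at 36. The latest is day 36.

36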